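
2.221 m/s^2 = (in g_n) 0.2265. Check: 1 g_n = 9.80665 m/s^2, so 2.221 m/s^2 = 2.221 / 9.80665 = 0.22647897 g_n ≈ 0.2265 g_n (4 s.f.).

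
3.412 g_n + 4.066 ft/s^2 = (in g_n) 1 g_n = 9.80665 m/s^2, so 3.412 g_n = 3.412 * 9.80665 = 33.46029 m/s^2. 1 ft/s^2 = 0.3048 m/s^2, so 4.066 ft/s^2 = 4.066 * 0.3048 = 1.2393168 m/s^2. Sum: 33.46029 + 1.2393168 = 34.699607 m/s^2. 1 g_n = 9.80665 m/s^2, so 34.699607 m/s^2 = 34.699607 / 9.80665 = 3.5383751 g_n ≈ 3.538 g_n (4 s.f.). Final answer: 3.538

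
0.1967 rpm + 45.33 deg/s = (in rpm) 1 rpm = 0.10471976 rad/s, so 0.1967 rpm = 0.1967 * 0.10471976 = 0.020598376 rad/s. 1 deg/s = 0.017453293 rad/s, so 45.33 deg/s = 45.33 * 0.017453293 = 0.79115775 rad/s. Sum: 0.020598376 + 0.79115775 = 0.81175613 rad/s. 1 rpm = 0.10471976 rad/s, so 0.81175613 rad/s = 0.81175613 / 0.10471976 = 7.7517 rpm ≈ 7.752 rpm (4 s.f.). Final answer: 7.752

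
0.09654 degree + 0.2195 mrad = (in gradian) 0.1212. Check: 1 degree = 0.017453293 rad, so 0.09654 degree = 0.09654 * 0.017453293 = 0.0016849409 rad. 1 mrad = 0.001 rad, so 0.2195 mrad = 0.2195 * 0.001 = 0.0002195 rad. Sum: 0.0016849409 + 0.0002195 = 0.0019044409 rad. 1 gradian = 0.015707963 rad, so 0.0019044409 rad = 0.0019044409 / 0.015707963 = 0.12124047 gradian ≈ 0.1212 gradian (4 s.f.).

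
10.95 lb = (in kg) 1 lb = 0.45359237 kg, so 10.95 lb = 10.95 * 0.45359237 = 4.9668365 kg. Result: 4.9668365 kg ≈ 4.967 kg (4 s.f.). Final answer: 4.967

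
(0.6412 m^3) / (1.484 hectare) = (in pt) 0.1225. Check: 0.6412 m^3 is already in m^3. 1 hectare = 10000 m^2, so 1.484 hectare = 1.484 * 10000 = 14840 m^2. Combine: 0.6412 m^3 / 14840 m^2 = 4.3207547e-05 m. 1 pt = 0.00035277778 m, so 4.3207547e-05 m = 4.3207547e-05 / 0.00035277778 = 0.12247809 pt ≈ 0.1225 pt (4 s.f.).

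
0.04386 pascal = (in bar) 0.04386 pascal = 0.04386 Pa. 1 bar = 100000 Pa, so 0.04386 Pa = 0.04386 / 100000 = 4.386e-07 bar. Final answer: 4.386e-07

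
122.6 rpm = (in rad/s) 1 rpm = 0.10471976 rad/s, so 122.6 rpm = 122.6 * 0.10471976 = 12.838642 rad/s. Result: 12.838642 rad/s ≈ 12.84 rad/s (4 s.f.). Final answer: 12.84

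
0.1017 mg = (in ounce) 3.587e-06. Check: 1 mg = 1e-06 kg, so 0.1017 mg = 0.1017 * 1e-06 = 1.017e-07 kg. 1 ounce = 0.028349523 kg, so 1.017e-07 kg = 1.017e-07 / 0.028349523 = 3.5873619e-06 ounce ≈ 3.587e-06 ounce (4 s.f.).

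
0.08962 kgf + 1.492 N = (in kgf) 1 kgf = 9.80665 N, so 0.08962 kgf = 0.08962 * 9.80665 = 0.87887197 N. 1.492 N is already in N. Sum: 0.87887197 + 1.492 = 2.370872 N. 1 kgf = 9.80665 N, so 2.370872 N = 2.370872 / 9.80665 = 0.24176166 kgf ≈ 0.2418 kgf (4 s.f.). Final answer: 0.2418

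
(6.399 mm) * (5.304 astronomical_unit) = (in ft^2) 5.465e+10. Check: 1 mm = 0.001 m, so 6.399 mm = 6.399 * 0.001 = 0.006399 m. 1 astronomical_unit = 1.4959787e+11 m, so 5.304 astronomical_unit = 5.304 * 1.4959787e+11 = 7.9346711e+11 m. Combine: 0.006399 m * 7.9346711e+11 m = 5.077396e+09 m^2. 1 ft^2 = 0.09290304 m^2, so 5.077396e+09 m^2 = 5.077396e+09 / 0.09290304 = 5.4652636e+10 ft^2 ≈ 5.465e+10 ft^2 (4 s.f.).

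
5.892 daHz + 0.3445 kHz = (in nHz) 4.034e+11. Check: 1 daHz = 10 Hz, so 5.892 daHz = 5.892 * 10 = 58.92 Hz. 1 kHz = 1000 Hz, so 0.3445 kHz = 0.3445 * 1000 = 344.5 Hz. Sum: 58.92 + 344.5 = 403.42 Hz. 1 nHz = 1e-09 Hz, so 403.42 Hz = 403.42 / 1e-09 = 4.0342e+11 nHz ≈ 4.034e+11 nHz (4 s.f.).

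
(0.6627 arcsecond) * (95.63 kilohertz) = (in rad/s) 1 arcsecond = 4.8481368e-06 rad, so 0.6627 arcsecond = 0.6627 * 4.8481368e-06 = 3.2128603e-06 rad. 1 kilohertz = 1000 Hz, so 95.63 kilohertz = 95.63 * 1000 = 95630 Hz. Combine: 3.2128603e-06 rad * 95630 Hz = 0.30724583 rad/s. Result: 0.30724583 rad/s ≈ 0.3072 rad/s (4 s.f.). Final answer: 0.3072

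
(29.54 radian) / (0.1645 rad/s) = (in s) 179.6. Check: 29.54 radian = 29.54 rad. 0.1645 rad/s is already in rad/s. Combine: 29.54 rad / 0.1645 rad/s = 179.57447 s. Result: 179.57447 s ≈ 179.6 s (4 s.f.).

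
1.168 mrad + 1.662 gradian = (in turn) 0.004341. Check: 1 mrad = 0.001 rad, so 1.168 mrad = 1.168 * 0.001 = 0.001168 rad. 1 gradian = 0.015707963 rad, so 1.662 gradian = 1.662 * 0.015707963 = 0.026106635 rad. Sum: 0.001168 + 0.026106635 = 0.027274635 rad. 1 turn = 6.2831853 rad, so 0.027274635 rad = 0.027274635 / 6.2831853 = 0.004340893 turn ≈ 0.004341 turn (4 s.f.).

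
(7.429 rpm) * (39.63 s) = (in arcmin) 1.06e+05. Check: 1 rpm = 0.10471976 rad/s, so 7.429 rpm = 7.429 * 0.10471976 = 0.77796306 rad/s. 39.63 s is already in s. Combine: 0.77796306 rad/s * 39.63 s = 30.830676 rad. 1 arcmin = 0.00029088821 rad, so 30.830676 rad = 30.830676 / 0.00029088821 = 105988.06 arcmin ≈ 1.06e+05 arcmin (4 s.f.).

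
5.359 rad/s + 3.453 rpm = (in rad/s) 5.359 rad/s is already in rad/s. 1 rpm = 0.10471976 rad/s, so 3.453 rpm = 3.453 * 0.10471976 = 0.36159731 rad/s. Sum: 5.359 + 0.36159731 = 5.7205973 rad/s. Result: 5.7205973 rad/s ≈ 5.721 rad/s (4 s.f.). Final answer: 5.721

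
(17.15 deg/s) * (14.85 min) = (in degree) 1 deg/s = 0.017453293 rad/s, so 17.15 deg/s = 17.15 * 0.017453293 = 0.29932397 rad/s. 1 min = 60 s, so 14.85 min = 14.85 * 60 = 891 s. Combine: 0.29932397 rad/s * 891 s = 266.69765 rad. 1 degree = 0.017453293 rad, so 266.69765 rad = 266.69765 / 0.017453293 = 15280.65 degree ≈ 1.528e+04 degree (4 s.f.). Final answer: 1.528e+04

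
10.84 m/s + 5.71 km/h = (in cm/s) 10.84 m/s is already in m/s. 1 km/h = 0.27777778 m/s, so 5.71 km/h = 5.71 * 0.27777778 = 1.5861111 m/s. Sum: 10.84 + 1.5861111 = 12.426111 m/s. 1 cm/s = 0.01 m/s, so 12.426111 m/s = 12.426111 / 0.01 = 1242.6111 cm/s ≈ 1243 cm/s (4 s.f.). Final answer: 1243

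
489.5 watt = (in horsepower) 489.5 watt = 489.5 W. 1 horsepower = 745.69987 W, so 489.5 W = 489.5 / 745.69987 = 0.65643031 horsepower ≈ 0.6564 horsepower (4 s.f.). Final answer: 0.6564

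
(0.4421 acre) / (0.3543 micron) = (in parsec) 1 acre = 4046.8564 m^2, so 0.4421 acre = 0.4421 * 4046.8564 = 1789.1152 m^2. 1 micron = 1e-06 m, so 0.3543 micron = 0.3543 * 1e-06 = 3.543e-07 m. Combine: 1789.1152 m^2 / 3.543e-07 m = 5.0497184e+09 m. 1 parsec = 3.0856776e+16 m, so 5.0497184e+09 m = 5.0497184e+09 / 3.0856776e+16 = 1.6365023e-07 parsec ≈ 1.637e-07 parsec (4 s.f.). Final answer: 1.637e-07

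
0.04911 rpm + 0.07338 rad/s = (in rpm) 0.7498. Check: 1 rpm = 0.10471976 rad/s, so 0.04911 rpm = 0.04911 * 0.10471976 = 0.0051427872 rad/s. 0.07338 rad/s is already in rad/s. Sum: 0.0051427872 + 0.07338 = 0.078522787 rad/s. 1 rpm = 0.10471976 rad/s, so 0.078522787 rad/s = 0.078522787 / 0.10471976 = 0.74983738 rpm ≈ 0.7498 rpm (4 s.f.).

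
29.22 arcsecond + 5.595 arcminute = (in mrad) 1 arcsecond = 4.8481368e-06 rad, so 29.22 arcsecond = 29.22 * 4.8481368e-06 = 0.00014166256 rad. 1 arcminute = 0.00029088821 rad, so 5.595 arcminute = 5.595 * 0.00029088821 = 0.0016275195 rad. Sum: 0.00014166256 + 0.0016275195 = 0.0017691821 rad. 1 mrad = 0.001 rad, so 0.0017691821 rad = 0.0017691821 / 0.001 = 1.7691821 mrad ≈ 1.769 mrad (4 s.f.). Final answer: 1.769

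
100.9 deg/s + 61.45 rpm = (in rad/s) 1 deg/s = 0.017453293 rad/s, so 100.9 deg/s = 100.9 * 0.017453293 = 1.7610372 rad/s. 1 rpm = 0.10471976 rad/s, so 61.45 rpm = 61.45 * 0.10471976 = 6.435029 rad/s. Sum: 1.7610372 + 6.435029 = 8.1960662 rad/s. Result: 8.1960662 rad/s ≈ 8.196 rad/s (4 s.f.). Final answer: 8.196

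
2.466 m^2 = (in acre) 0.0006094. Check: 1 acre = 4046.8564 m^2, so 2.466 m^2 = 2.466 / 4046.8564 = 0.00060936187 acre ≈ 0.0006094 acre (4 s.f.).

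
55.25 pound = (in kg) 25.06. Check: 1 pound = 0.45359237 kg, so 55.25 pound = 55.25 * 0.45359237 = 25.060978 kg. Result: 25.060978 kg ≈ 25.06 kg (4 s.f.).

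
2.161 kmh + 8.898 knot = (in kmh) 1 kmh = 0.27777778 m/s, so 2.161 kmh = 2.161 * 0.27777778 = 0.60027778 m/s. 1 knot = 0.51444444 m/s, so 8.898 knot = 8.898 * 0.51444444 = 4.5775267 m/s. Sum: 0.60027778 + 4.5775267 = 5.1778044 m/s. 1 kmh = 0.27777778 m/s, so 5.1778044 m/s = 5.1778044 / 0.27777778 = 18.640096 kmh ≈ 18.64 kmh (4 s.f.). Final answer: 18.64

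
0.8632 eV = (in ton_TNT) 3.305e-29. Check: 1 eV = 1.6021766e-19 J, so 0.8632 eV = 0.8632 * 1.6021766e-19 = 1.3829989e-19 J. 1 ton_TNT = 4.184e+09 J, so 1.3829989e-19 J = 1.3829989e-19 / 4.184e+09 = 3.3054466e-29 ton_TNT ≈ 3.305e-29 ton_TNT (4 s.f.).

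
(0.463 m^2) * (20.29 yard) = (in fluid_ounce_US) 0.463 m^2 is already in m^2. 1 yard = 0.9144 m, so 20.29 yard = 20.29 * 0.9144 = 18.553176 m. Combine: 0.463 m^2 * 18.553176 m = 8.5901205 m^3. 1 fluid_ounce_US = 2.957353e-05 m^3, so 8.5901205 m^3 = 8.5901205 / 2.957353e-05 = 290466.53 fluid_ounce_US ≈ 2.905e+05 fluid_ounce_US (4 s.f.). Final answer: 2.905e+05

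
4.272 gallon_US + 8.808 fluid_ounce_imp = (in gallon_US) 4.338. Check: 1 gallon_US = 0.0037854118 m^3, so 4.272 gallon_US = 4.272 * 0.0037854118 = 0.016171279 m^3. 1 fluid_ounce_imp = 2.8413063e-05 m^3, so 8.808 fluid_ounce_imp = 8.808 * 2.8413063e-05 = 0.00025026225 m^3. Sum: 0.016171279 + 0.00025026225 = 0.016421541 m^3. 1 gallon_US = 0.0037854118 m^3, so 0.016421541 m^3 = 0.016421541 / 0.0037854118 = 4.3381123 gallon_US ≈ 4.338 gallon_US (4 s.f.).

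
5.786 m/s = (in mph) 1 mph = 0.44704 m/s, so 5.786 m/s = 5.786 / 0.44704 = 12.942913 mph ≈ 12.94 mph (4 s.f.). Final answer: 12.94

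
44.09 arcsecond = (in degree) 1 arcsecond = 4.8481368e-06 rad, so 44.09 arcsecond = 44.09 * 4.8481368e-06 = 0.00021375435 rad. 1 degree = 0.017453293 rad, so 0.00021375435 rad = 0.00021375435 / 0.017453293 = 0.012247222 degree ≈ 0.01225 degree (4 s.f.). Final answer: 0.01225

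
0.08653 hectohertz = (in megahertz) 1 hectohertz = 100 Hz, so 0.08653 hectohertz = 0.08653 * 100 = 8.653 Hz. 1 megahertz = 1000000 Hz, so 8.653 Hz = 8.653 / 1000000 = 8.653e-06 megahertz. Final answer: 8.653e-06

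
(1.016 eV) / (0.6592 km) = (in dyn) 2.469e-17. Check: 1 eV = 1.6021766e-19 J, so 1.016 eV = 1.016 * 1.6021766e-19 = 1.6278115e-19 J. 1 km = 1000 m, so 0.6592 km = 0.6592 * 1000 = 659.2 m. Combine: 1.6278115e-19 J / 659.2 m = 2.4693742e-22 N. 1 dyn = 1e-05 N, so 2.4693742e-22 N = 2.4693742e-22 / 1e-05 = 2.4693742e-17 dyn ≈ 2.469e-17 dyn (4 s.f.).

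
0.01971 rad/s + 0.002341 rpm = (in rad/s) 0.01971 rad/s is already in rad/s. 1 rpm = 0.10471976 rad/s, so 0.002341 rpm = 0.002341 * 0.10471976 = 0.00024514895 rad/s. Sum: 0.01971 + 0.00024514895 = 0.019955149 rad/s. Result: 0.019955149 rad/s ≈ 0.01996 rad/s (4 s.f.). Final answer: 0.01996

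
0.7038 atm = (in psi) 10.34. Check: 1 atm = 101325 Pa, so 0.7038 atm = 0.7038 * 101325 = 71312.535 Pa. 1 psi = 6894.7573 Pa, so 71312.535 Pa = 71312.535 / 6894.7573 = 10.343009 psi ≈ 10.34 psi (4 s.f.).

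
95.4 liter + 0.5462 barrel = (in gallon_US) 48.14. Check: 1 liter = 0.001 m^3, so 95.4 liter = 95.4 * 0.001 = 0.0954 m^3. 1 barrel = 0.15898729 m^3, so 0.5462 barrel = 0.5462 * 0.15898729 = 0.08683886 m^3. Sum: 0.0954 + 0.08683886 = 0.18223886 m^3. 1 gallon_US = 0.0037854118 m^3, so 0.18223886 m^3 = 0.18223886 / 0.0037854118 = 48.142414 gallon_US ≈ 48.14 gallon_US (4 s.f.).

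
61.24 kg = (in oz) 2160. Check: 1 oz = 0.028349523 kg, so 61.24 kg = 61.24 / 0.028349523 = 2160.1774 oz ≈ 2160 oz (4 s.f.).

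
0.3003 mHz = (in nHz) 3.003e+05. Check: 1 mHz = 0.001 Hz, so 0.3003 mHz = 0.3003 * 0.001 = 0.0003003 Hz. 1 nHz = 1e-09 Hz, so 0.0003003 Hz = 0.0003003 / 1e-09 = 300300 nHz ≈ 3.003e+05 nHz (4 s.f.).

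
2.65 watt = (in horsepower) 2.65 watt = 2.65 W. 1 horsepower = 745.69987 W, so 2.65 W = 2.65 / 745.69987 = 0.0035537085 horsepower ≈ 0.003554 horsepower (4 s.f.). Final answer: 0.003554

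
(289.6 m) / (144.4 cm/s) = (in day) 0.002321. Check: 289.6 m is already in m. 1 cm/s = 0.01 m/s, so 144.4 cm/s = 144.4 * 0.01 = 1.444 m/s. Combine: 289.6 m / 1.444 m/s = 200.55402 s. 1 day = 86400 s, so 200.55402 s = 200.55402 / 86400 = 0.002321227 day ≈ 0.002321 day (4 s.f.).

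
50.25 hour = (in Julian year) 1 hour = 3600 s, so 50.25 hour = 50.25 * 3600 = 180900 s. 1 Julian year = 31557600 s, so 180900 s = 180900 / 31557600 = 0.0057323751 Julian year ≈ 0.005732 Julian year (4 s.f.). Final answer: 0.005732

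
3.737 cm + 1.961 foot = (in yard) 0.6945. Check: 1 cm = 0.01 m, so 3.737 cm = 3.737 * 0.01 = 0.03737 m. 1 foot = 0.3048 m, so 1.961 foot = 1.961 * 0.3048 = 0.5977128 m. Sum: 0.03737 + 0.5977128 = 0.6350828 m. 1 yard = 0.9144 m, so 0.6350828 m = 0.6350828 / 0.9144 = 0.694535 yard ≈ 0.6945 yard (4 s.f.).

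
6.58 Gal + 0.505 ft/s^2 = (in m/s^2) 1 Gal = 0.01 m/s^2, so 6.58 Gal = 6.58 * 0.01 = 0.0658 m/s^2. 1 ft/s^2 = 0.3048 m/s^2, so 0.505 ft/s^2 = 0.505 * 0.3048 = 0.153924 m/s^2. Sum: 0.0658 + 0.153924 = 0.219724 m/s^2. Result: 0.219724 m/s^2 ≈ 0.2197 m/s^2 (4 s.f.). Final answer: 0.2197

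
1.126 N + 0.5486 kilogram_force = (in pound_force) 1.126 N is already in N. 1 kilogram_force = 9.80665 N, so 0.5486 kilogram_force = 0.5486 * 9.80665 = 5.3799282 N. Sum: 1.126 + 5.3799282 = 6.5059282 N. 1 pound_force = 4.4482216 N, so 6.5059282 N = 6.5059282 / 4.4482216 = 1.4625908 pound_force ≈ 1.463 pound_force (4 s.f.). Final answer: 1.463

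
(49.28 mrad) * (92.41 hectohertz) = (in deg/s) 1 mrad = 0.001 rad, so 49.28 mrad = 49.28 * 0.001 = 0.04928 rad. 1 hectohertz = 100 Hz, so 92.41 hectohertz = 92.41 * 100 = 9241 Hz. Combine: 0.04928 rad * 9241 Hz = 455.39648 rad/s. 1 deg/s = 0.017453293 rad/s, so 455.39648 rad/s = 455.39648 / 0.017453293 = 26092.296 deg/s ≈ 2.609e+04 deg/s (4 s.f.). Final answer: 2.609e+04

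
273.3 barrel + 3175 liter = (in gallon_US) 1.232e+04. Check: 1 barrel = 0.15898729 m^3, so 273.3 barrel = 273.3 * 0.15898729 = 43.451228 m^3. 1 liter = 0.001 m^3, so 3175 liter = 3175 * 0.001 = 3.175 m^3. Sum: 43.451228 + 3.175 = 46.626228 m^3. 1 gallon_US = 0.0037854118 m^3, so 46.626228 m^3 = 46.626228 / 0.0037854118 = 12317.346 gallon_US ≈ 1.232e+04 gallon_US (4 s.f.).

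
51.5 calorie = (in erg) 1 calorie = 4.184 J, so 51.5 calorie = 51.5 * 4.184 = 215.476 J. 1 erg = 1e-07 J, so 215.476 J = 215.476 / 1e-07 = 2.15476e+09 erg ≈ 2.155e+09 erg (4 s.f.). Final answer: 2.155e+09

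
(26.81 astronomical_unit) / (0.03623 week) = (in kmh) 6.589e+08. Check: 1 astronomical_unit = 1.4959787e+11 m, so 26.81 astronomical_unit = 26.81 * 1.4959787e+11 = 4.0107189e+12 m. 1 week = 604800 s, so 0.03623 week = 0.03623 * 604800 = 21911.904 s. Combine: 4.0107189e+12 m / 21911.904 s = 1.8303836e+08 m/s. 1 kmh = 0.27777778 m/s, so 1.8303836e+08 m/s = 1.8303836e+08 / 0.27777778 = 6.5893809e+08 kmh ≈ 6.589e+08 kmh (4 s.f.).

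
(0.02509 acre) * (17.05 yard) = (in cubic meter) 1 acre = 4046.8564 m^2, so 0.02509 acre = 0.02509 * 4046.8564 = 101.53563 m^2. 1 yard = 0.9144 m, so 17.05 yard = 17.05 * 0.9144 = 15.59052 m. Combine: 101.53563 m^2 * 15.59052 m = 1582.9932 m^3. 1582.9932 m^3 = 1582.9932 cubic meter ≈ 1583 cubic meter (4 s.f.). Final answer: 1583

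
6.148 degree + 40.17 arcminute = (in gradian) 1 degree = 0.017453293 rad, so 6.148 degree = 6.148 * 0.017453293 = 0.10730284 rad. 1 arcminute = 0.00029088821 rad, so 40.17 arcminute = 40.17 * 0.00029088821 = 0.011684979 rad. Sum: 0.10730284 + 0.011684979 = 0.11898782 rad. 1 gradian = 0.015707963 rad, so 0.11898782 rad = 0.11898782 / 0.015707963 = 7.575 gradian. Final answer: 7.575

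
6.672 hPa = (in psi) 1 hPa = 100 Pa, so 6.672 hPa = 6.672 * 100 = 667.2 Pa. 1 psi = 6894.7573 Pa, so 667.2 Pa = 667.2 / 6894.7573 = 0.096769179 psi ≈ 0.09677 psi (4 s.f.). Final answer: 0.09677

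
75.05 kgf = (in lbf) 165.5. Check: 1 kgf = 9.80665 N, so 75.05 kgf = 75.05 * 9.80665 = 735.98908 N. 1 lbf = 4.4482216 N, so 735.98908 N = 735.98908 / 4.4482216 = 165.45693 lbf ≈ 165.5 lbf (4 s.f.).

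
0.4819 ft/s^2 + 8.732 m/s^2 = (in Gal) 887.9. Check: 1 ft/s^2 = 0.3048 m/s^2, so 0.4819 ft/s^2 = 0.4819 * 0.3048 = 0.14688312 m/s^2. 8.732 m/s^2 is already in m/s^2. Sum: 0.14688312 + 8.732 = 8.8788831 m/s^2. 1 Gal = 0.01 m/s^2, so 8.8788831 m/s^2 = 8.8788831 / 0.01 = 887.88831 Gal ≈ 887.9 Gal (4 s.f.).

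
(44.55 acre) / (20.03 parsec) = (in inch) 1 acre = 4046.8564 m^2, so 44.55 acre = 44.55 * 4046.8564 = 180287.45 m^2. 1 parsec = 3.0856776e+16 m, so 20.03 parsec = 20.03 * 3.0856776e+16 = 6.1806122e+17 m. Combine: 180287.45 m^2 / 6.1806122e+17 m = 2.9169838e-13 m. 1 inch = 0.0254 m, so 2.9169838e-13 m = 2.9169838e-13 / 0.0254 = 1.1484188e-11 inch ≈ 1.148e-11 inch (4 s.f.). Final answer: 1.148e-11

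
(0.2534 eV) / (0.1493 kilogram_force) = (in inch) 1 eV = 1.6021766e-19 J, so 0.2534 eV = 0.2534 * 1.6021766e-19 = 4.0599156e-20 J. 1 kilogram_force = 9.80665 N, so 0.1493 kilogram_force = 0.1493 * 9.80665 = 1.4641328 N. Combine: 4.0599156e-20 J / 1.4641328 N = 2.7729148e-20 m. 1 inch = 0.0254 m, so 2.7729148e-20 m = 2.7729148e-20 / 0.0254 = 1.0916987e-18 inch ≈ 1.092e-18 inch (4 s.f.). Final answer: 1.092e-18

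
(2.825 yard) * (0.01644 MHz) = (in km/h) 1.529e+05. Check: 1 yard = 0.9144 m, so 2.825 yard = 2.825 * 0.9144 = 2.58318 m. 1 MHz = 1000000 Hz, so 0.01644 MHz = 0.01644 * 1000000 = 16440 Hz. Combine: 2.58318 m * 16440 Hz = 42467.479 m/s. 1 km/h = 0.27777778 m/s, so 42467.479 m/s = 42467.479 / 0.27777778 = 152882.93 km/h ≈ 1.529e+05 km/h (4 s.f.).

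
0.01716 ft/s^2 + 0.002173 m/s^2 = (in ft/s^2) 0.02429. Check: 1 ft/s^2 = 0.3048 m/s^2, so 0.01716 ft/s^2 = 0.01716 * 0.3048 = 0.005230368 m/s^2. 0.002173 m/s^2 is already in m/s^2. Sum: 0.005230368 + 0.002173 = 0.007403368 m/s^2. 1 ft/s^2 = 0.3048 m/s^2, so 0.007403368 m/s^2 = 0.007403368 / 0.3048 = 0.024289265 ft/s^2 ≈ 0.02429 ft/s^2 (4 s.f.).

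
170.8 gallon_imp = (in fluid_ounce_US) 1 gallon_imp = 0.00454609 m^3, so 170.8 gallon_imp = 170.8 * 0.00454609 = 0.77647217 m^3. 1 fluid_ounce_US = 2.957353e-05 m^3, so 0.77647217 m^3 = 0.77647217 / 2.957353e-05 = 26255.648 fluid_ounce_US ≈ 2.626e+04 fluid_ounce_US (4 s.f.). Final answer: 2.626e+04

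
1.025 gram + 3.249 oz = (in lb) 1 gram = 0.001 kg, so 1.025 gram = 1.025 * 0.001 = 0.001025 kg. 1 oz = 0.028349523 kg, so 3.249 oz = 3.249 * 0.028349523 = 0.092107601 kg. Sum: 0.001025 + 0.092107601 = 0.093132601 kg. 1 lb = 0.45359237 kg, so 0.093132601 kg = 0.093132601 / 0.45359237 = 0.20532224 lb ≈ 0.2053 lb (4 s.f.). Final answer: 0.2053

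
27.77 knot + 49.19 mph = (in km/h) 1 knot = 0.51444444 m/s, so 27.77 knot = 27.77 * 0.51444444 = 14.286122 m/s. 1 mph = 0.44704 m/s, so 49.19 mph = 49.19 * 0.44704 = 21.989898 m/s. Sum: 14.286122 + 21.989898 = 36.27602 m/s. 1 km/h = 0.27777778 m/s, so 36.27602 m/s = 36.27602 / 0.27777778 = 130.59367 km/h ≈ 130.6 km/h (4 s.f.). Final answer: 130.6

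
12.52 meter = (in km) 12.52 meter = 12.52 m. 1 km = 1000 m, so 12.52 m = 12.52 / 1000 = 0.01252 km. Final answer: 0.01252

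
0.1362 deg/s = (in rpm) 0.0227. Check: 1 deg/s = 0.017453293 rad/s, so 0.1362 deg/s = 0.1362 * 0.017453293 = 0.0023771384 rad/s. 1 rpm = 0.10471976 rad/s, so 0.0023771384 rad/s = 0.0023771384 / 0.10471976 = 0.0227 rpm.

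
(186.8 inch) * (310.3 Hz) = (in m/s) 1472. Check: 1 inch = 0.0254 m, so 186.8 inch = 186.8 * 0.0254 = 4.74472 m. 310.3 Hz is already in Hz. Combine: 4.74472 m * 310.3 Hz = 1472.2866 m/s. Result: 1472.2866 m/s ≈ 1472 m/s (4 s.f.).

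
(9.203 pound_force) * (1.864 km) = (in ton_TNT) 1.824e-05. Check: 1 pound_force = 4.4482216 N, so 9.203 pound_force = 9.203 * 4.4482216 = 40.936984 N. 1 km = 1000 m, so 1.864 km = 1.864 * 1000 = 1864 m. Combine: 40.936984 N * 1864 m = 76306.537 J. 1 ton_TNT = 4.184e+09 J, so 76306.537 J = 76306.537 / 4.184e+09 = 1.82377e-05 ton_TNT ≈ 1.824e-05 ton_TNT (4 s.f.).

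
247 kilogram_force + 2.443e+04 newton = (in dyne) 2.685e+09. Check: 1 kilogram_force = 9.80665 N, so 247 kilogram_force = 247 * 9.80665 = 2422.2425 N. 2.443e+04 newton = 24430 N. Sum: 2422.2425 + 24430 = 26852.243 N. 1 dyne = 1e-05 N, so 26852.243 N = 26852.243 / 1e-05 = 2.6852243e+09 dyne ≈ 2.685e+09 dyne (4 s.f.).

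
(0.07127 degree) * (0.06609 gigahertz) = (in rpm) 7.85e+05. Check: 1 degree = 0.017453293 rad, so 0.07127 degree = 0.07127 * 0.017453293 = 0.0012438962 rad. 1 gigahertz = 1e+09 Hz, so 0.06609 gigahertz = 0.06609 * 1e+09 = 66090000 Hz. Combine: 0.0012438962 rad * 66090000 Hz = 82209.097 rad/s. 1 rpm = 0.10471976 rad/s, so 82209.097 rad/s = 82209.097 / 0.10471976 = 785039.05 rpm ≈ 7.85e+05 rpm (4 s.f.).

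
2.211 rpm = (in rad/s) 1 rpm = 0.10471976 rad/s, so 2.211 rpm = 2.211 * 0.10471976 = 0.23153538 rad/s. Result: 0.23153538 rad/s ≈ 0.2315 rad/s (4 s.f.). Final answer: 0.2315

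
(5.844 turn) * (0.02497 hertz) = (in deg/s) 52.53. Check: 1 turn = 6.2831853 rad, so 5.844 turn = 5.844 * 6.2831853 = 36.718935 rad. 0.02497 hertz = 0.02497 Hz. Combine: 36.718935 rad * 0.02497 Hz = 0.91687181 rad/s. 1 deg/s = 0.017453293 rad/s, so 0.91687181 rad/s = 0.91687181 / 0.017453293 = 52.532885 deg/s ≈ 52.53 deg/s (4 s.f.).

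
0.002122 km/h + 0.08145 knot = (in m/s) 0.04249. Check: 1 km/h = 0.27777778 m/s, so 0.002122 km/h = 0.002122 * 0.27777778 = 0.00058944444 m/s. 1 knot = 0.51444444 m/s, so 0.08145 knot = 0.08145 * 0.51444444 = 0.0419015 m/s. Sum: 0.00058944444 + 0.0419015 = 0.042490944 m/s. Result: 0.042490944 m/s ≈ 0.04249 m/s (4 s.f.).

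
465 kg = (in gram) 1 gram = 0.001 kg, so 465 kg = 465 / 0.001 = 465000 gram ≈ 4.65e+05 gram (4 s.f.). Final answer: 4.65e+05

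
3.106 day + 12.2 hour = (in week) 0.5163. Check: 1 day = 86400 s, so 3.106 day = 3.106 * 86400 = 268358.4 s. 1 hour = 3600 s, so 12.2 hour = 12.2 * 3600 = 43920 s. Sum: 268358.4 + 43920 = 312278.4 s. 1 week = 604800 s, so 312278.4 s = 312278.4 / 604800 = 0.51633333 week ≈ 0.5163 week (4 s.f.).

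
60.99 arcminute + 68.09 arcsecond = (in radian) 0.01807. Check: 1 arcminute = 0.00029088821 rad, so 60.99 arcminute = 60.99 * 0.00029088821 = 0.017741272 rad. 1 arcsecond = 4.8481368e-06 rad, so 68.09 arcsecond = 68.09 * 4.8481368e-06 = 0.00033010964 rad. Sum: 0.017741272 + 0.00033010964 = 0.018071381 rad. 0.018071381 rad = 0.018071381 radian ≈ 0.01807 radian (4 s.f.).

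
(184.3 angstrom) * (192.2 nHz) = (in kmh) 1 angstrom = 1e-10 m, so 184.3 angstrom = 184.3 * 1e-10 = 1.843e-08 m. 1 nHz = 1e-09 Hz, so 192.2 nHz = 192.2 * 1e-09 = 1.922e-07 Hz. Combine: 1.843e-08 m * 1.922e-07 Hz = 3.542246e-15 m/s. 1 kmh = 0.27777778 m/s, so 3.542246e-15 m/s = 3.542246e-15 / 0.27777778 = 1.2752086e-14 kmh ≈ 1.275e-14 kmh (4 s.f.). Final answer: 1.275e-14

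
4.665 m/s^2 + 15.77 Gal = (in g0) 0.4918. Check: 4.665 m/s^2 is already in m/s^2. 1 Gal = 0.01 m/s^2, so 15.77 Gal = 15.77 * 0.01 = 0.1577 m/s^2. Sum: 4.665 + 0.1577 = 4.8227 m/s^2. 1 g0 = 9.80665 m/s^2, so 4.8227 m/s^2 = 4.8227 / 9.80665 = 0.49177854 g0 ≈ 0.4918 g0 (4 s.f.).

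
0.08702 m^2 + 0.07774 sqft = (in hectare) 0.08702 m^2 is already in m^2. 1 sqft = 0.09290304 m^2, so 0.07774 sqft = 0.07774 * 0.09290304 = 0.0072222823 m^2. Sum: 0.08702 + 0.0072222823 = 0.094242282 m^2. 1 hectare = 10000 m^2, so 0.094242282 m^2 = 0.094242282 / 10000 = 9.4242282e-06 hectare ≈ 9.424e-06 hectare (4 s.f.). Final answer: 9.424e-06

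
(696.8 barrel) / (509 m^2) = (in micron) 1 barrel = 0.15898729 m^3, so 696.8 barrel = 696.8 * 0.15898729 = 110.78235 m^3. 509 m^2 is already in m^2. Combine: 110.78235 m^3 / 509 m^2 = 0.21764705 m. 1 micron = 1e-06 m, so 0.21764705 m = 0.21764705 / 1e-06 = 217647.05 micron ≈ 2.176e+05 micron (4 s.f.). Final answer: 2.176e+05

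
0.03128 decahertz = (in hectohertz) 0.003128. Check: 1 decahertz = 10 Hz, so 0.03128 decahertz = 0.03128 * 10 = 0.3128 Hz. 1 hectohertz = 100 Hz, so 0.3128 Hz = 0.3128 / 100 = 0.003128 hectohertz.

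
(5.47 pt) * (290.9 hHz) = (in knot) 1 pt = 0.00035277778 m, so 5.47 pt = 5.47 * 0.00035277778 = 0.0019296944 m. 1 hHz = 100 Hz, so 290.9 hHz = 290.9 * 100 = 29090 Hz. Combine: 0.0019296944 m * 29090 Hz = 56.134811 m/s. 1 knot = 0.51444444 m/s, so 56.134811 m/s = 56.134811 / 0.51444444 = 109.11734 knot ≈ 109.1 knot (4 s.f.). Final answer: 109.1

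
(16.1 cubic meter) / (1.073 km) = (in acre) 16.1 cubic meter = 16.1 m^3. 1 km = 1000 m, so 1.073 km = 1.073 * 1000 = 1073 m. Combine: 16.1 m^3 / 1073 m = 0.01500466 m^2. 1 acre = 4046.8564 m^2, so 0.01500466 m^2 = 0.01500466 / 4046.8564 = 3.7077322e-06 acre ≈ 3.708e-06 acre (4 s.f.). Final answer: 3.708e-06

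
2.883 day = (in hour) 69.19. Check: 1 day = 86400 s, so 2.883 day = 2.883 * 86400 = 249091.2 s. 1 hour = 3600 s, so 249091.2 s = 249091.2 / 3600 = 69.192 hour ≈ 69.19 hour (4 s.f.).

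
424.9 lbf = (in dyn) 1 lbf = 4.4482216 N, so 424.9 lbf = 424.9 * 4.4482216 = 1890.0494 N. 1 dyn = 1e-05 N, so 1890.0494 N = 1890.0494 / 1e-05 = 1.8900494e+08 dyn ≈ 1.89e+08 dyn (4 s.f.). Final answer: 1.89e+08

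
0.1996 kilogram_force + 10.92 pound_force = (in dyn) 5.053e+06. Check: 1 kilogram_force = 9.80665 N, so 0.1996 kilogram_force = 0.1996 * 9.80665 = 1.9574073 N. 1 pound_force = 4.4482216 N, so 10.92 pound_force = 10.92 * 4.4482216 = 48.57458 N. Sum: 1.9574073 + 48.57458 = 50.531987 N. 1 dyn = 1e-05 N, so 50.531987 N = 50.531987 / 1e-05 = 5053198.7 dyn ≈ 5.053e+06 dyn (4 s.f.).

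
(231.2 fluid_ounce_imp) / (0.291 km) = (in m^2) 2.257e-05. Check: 1 fluid_ounce_imp = 2.8413063e-05 m^3, so 231.2 fluid_ounce_imp = 231.2 * 2.8413063e-05 = 0.0065691001 m^3. 1 km = 1000 m, so 0.291 km = 0.291 * 1000 = 291 m. Combine: 0.0065691001 m^3 / 291 m = 2.2574227e-05 m^2. Result: 2.2574227e-05 m^2 ≈ 2.257e-05 m^2 (4 s.f.).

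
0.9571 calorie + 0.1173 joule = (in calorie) 0.9851. Check: 1 calorie = 4.184 J, so 0.9571 calorie = 0.9571 * 4.184 = 4.0045064 J. 0.1173 joule = 0.1173 J. Sum: 4.0045064 + 0.1173 = 4.1218064 J. 1 calorie = 4.184 J, so 4.1218064 J = 4.1218064 / 4.184 = 0.98513537 calorie ≈ 0.9851 calorie (4 s.f.).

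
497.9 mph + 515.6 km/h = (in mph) 1 mph = 0.44704 m/s, so 497.9 mph = 497.9 * 0.44704 = 222.58122 m/s. 1 km/h = 0.27777778 m/s, so 515.6 km/h = 515.6 * 0.27777778 = 143.22222 m/s. Sum: 222.58122 + 143.22222 = 365.80344 m/s. 1 mph = 0.44704 m/s, so 365.80344 m/s = 365.80344 / 0.44704 = 818.27899 mph ≈ 818.3 mph (4 s.f.). Final answer: 818.3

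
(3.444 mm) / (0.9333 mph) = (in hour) 2.293e-06. Check: 1 mm = 0.001 m, so 3.444 mm = 3.444 * 0.001 = 0.003444 m. 1 mph = 0.44704 m/s, so 0.9333 mph = 0.9333 * 0.44704 = 0.41722243 m/s. Combine: 0.003444 m / 0.41722243 m/s = 0.0082545897 s. 1 hour = 3600 s, so 0.0082545897 s = 0.0082545897 / 3600 = 2.2929416e-06 hour ≈ 2.293e-06 hour (4 s.f.).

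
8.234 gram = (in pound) 0.01815. Check: 1 gram = 0.001 kg, so 8.234 gram = 8.234 * 0.001 = 0.008234 kg. 1 pound = 0.45359237 kg, so 0.008234 kg = 0.008234 / 0.45359237 = 0.018152863 pound ≈ 0.01815 pound (4 s.f.).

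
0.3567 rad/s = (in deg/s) 20.44. Check: 1 deg/s = 0.017453293 rad/s, so 0.3567 rad/s = 0.3567 / 0.017453293 = 20.437405 deg/s ≈ 20.44 deg/s (4 s.f.).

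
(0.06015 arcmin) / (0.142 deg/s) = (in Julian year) 1 arcmin = 0.00029088821 rad, so 0.06015 arcmin = 0.06015 * 0.00029088821 = 1.7496926e-05 rad. 1 deg/s = 0.017453293 rad/s, so 0.142 deg/s = 0.142 * 0.017453293 = 0.0024783675 rad/s. Combine: 1.7496926e-05 rad / 0.0024783675 rad/s = 0.0070598592 s. 1 Julian year = 31557600 s, so 0.0070598592 s = 0.0070598592 / 31557600 = 2.2371344e-10 Julian year ≈ 2.237e-10 Julian year (4 s.f.). Final answer: 2.237e-10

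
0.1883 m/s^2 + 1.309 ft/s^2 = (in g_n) 0.05989. Check: 0.1883 m/s^2 is already in m/s^2. 1 ft/s^2 = 0.3048 m/s^2, so 1.309 ft/s^2 = 1.309 * 0.3048 = 0.3989832 m/s^2. Sum: 0.1883 + 0.3989832 = 0.5872832 m/s^2. 1 g_n = 9.80665 m/s^2, so 0.5872832 m/s^2 = 0.5872832 / 9.80665 = 0.05988622 g_n ≈ 0.05989 g_n (4 s.f.).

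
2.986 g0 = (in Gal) 1 g0 = 9.80665 m/s^2, so 2.986 g0 = 2.986 * 9.80665 = 29.282657 m/s^2. 1 Gal = 0.01 m/s^2, so 29.282657 m/s^2 = 29.282657 / 0.01 = 2928.2657 Gal ≈ 2928 Gal (4 s.f.). Final answer: 2928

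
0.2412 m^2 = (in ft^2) 2.596. Check: 1 ft^2 = 0.09290304 m^2, so 0.2412 m^2 = 0.2412 / 0.09290304 = 2.5962552 ft^2 ≈ 2.596 ft^2 (4 s.f.).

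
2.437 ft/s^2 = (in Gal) 1 ft/s^2 = 0.3048 m/s^2, so 2.437 ft/s^2 = 2.437 * 0.3048 = 0.7427976 m/s^2. 1 Gal = 0.01 m/s^2, so 0.7427976 m/s^2 = 0.7427976 / 0.01 = 74.27976 Gal ≈ 74.28 Gal (4 s.f.). Final answer: 74.28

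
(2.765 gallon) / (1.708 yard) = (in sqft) 1 gallon = 0.0037854118 m^3, so 2.765 gallon = 2.765 * 0.0037854118 = 0.010466664 m^3. 1 yard = 0.9144 m, so 1.708 yard = 1.708 * 0.9144 = 1.5617952 m. Combine: 0.010466664 m^3 / 1.5617952 m = 0.0067016876 m^2. 1 sqft = 0.09290304 m^2, so 0.0067016876 m^2 = 0.0067016876 / 0.09290304 = 0.072136365 sqft ≈ 0.07214 sqft (4 s.f.). Final answer: 0.07214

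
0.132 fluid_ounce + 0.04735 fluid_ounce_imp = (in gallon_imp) 1 fluid_ounce = 2.957353e-05 m^3, so 0.132 fluid_ounce = 0.132 * 2.957353e-05 = 3.9037059e-06 m^3. 1 fluid_ounce_imp = 2.8413063e-05 m^3, so 0.04735 fluid_ounce_imp = 0.04735 * 2.8413063e-05 = 1.3453585e-06 m^3. Sum: 3.9037059e-06 + 1.3453585e-06 = 5.2490644e-06 m^3. 1 gallon_imp = 0.00454609 m^3, so 5.2490644e-06 m^3 = 5.2490644e-06 / 0.00454609 = 0.0011546328 gallon_imp ≈ 0.001155 gallon_imp (4 s.f.). Final answer: 0.001155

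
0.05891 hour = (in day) 1 hour = 3600 s, so 0.05891 hour = 0.05891 * 3600 = 212.076 s. 1 day = 86400 s, so 212.076 s = 212.076 / 86400 = 0.0024545833 day ≈ 0.002455 day (4 s.f.). Final answer: 0.002455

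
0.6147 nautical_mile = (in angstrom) 1.138e+13. Check: 1 nautical_mile = 1852 m, so 0.6147 nautical_mile = 0.6147 * 1852 = 1138.4244 m. 1 angstrom = 1e-10 m, so 1138.4244 m = 1138.4244 / 1e-10 = 1.1384244e+13 angstrom ≈ 1.138e+13 angstrom (4 s.f.).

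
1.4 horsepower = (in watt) 1 horsepower = 745.69987 W, so 1.4 horsepower = 1.4 * 745.69987 = 1043.9798 W. 1043.9798 W = 1043.9798 watt ≈ 1044 watt (4 s.f.). Final answer: 1044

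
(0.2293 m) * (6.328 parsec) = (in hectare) 4.477e+12. Check: 0.2293 m is already in m. 1 parsec = 3.0856776e+16 m, so 6.328 parsec = 6.328 * 3.0856776e+16 = 1.9526168e+17 m. Combine: 0.2293 m * 1.9526168e+17 m = 4.4773503e+16 m^2. 1 hectare = 10000 m^2, so 4.4773503e+16 m^2 = 4.4773503e+16 / 10000 = 4.4773503e+12 hectare ≈ 4.477e+12 hectare (4 s.f.).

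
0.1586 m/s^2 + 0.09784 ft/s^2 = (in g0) 0.01921. Check: 0.1586 m/s^2 is already in m/s^2. 1 ft/s^2 = 0.3048 m/s^2, so 0.09784 ft/s^2 = 0.09784 * 0.3048 = 0.029821632 m/s^2. Sum: 0.1586 + 0.029821632 = 0.18842163 m/s^2. 1 g0 = 9.80665 m/s^2, so 0.18842163 m/s^2 = 0.18842163 / 9.80665 = 0.019213659 g0 ≈ 0.01921 g0 (4 s.f.).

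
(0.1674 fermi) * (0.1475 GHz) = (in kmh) 8.889e-08. Check: 1 fermi = 1e-15 m, so 0.1674 fermi = 0.1674 * 1e-15 = 1.674e-16 m. 1 GHz = 1e+09 Hz, so 0.1475 GHz = 0.1475 * 1e+09 = 1.475e+08 Hz. Combine: 1.674e-16 m * 1.475e+08 Hz = 2.46915e-08 m/s. 1 kmh = 0.27777778 m/s, so 2.46915e-08 m/s = 2.46915e-08 / 0.27777778 = 8.88894e-08 kmh ≈ 8.889e-08 kmh (4 s.f.).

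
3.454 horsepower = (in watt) 1 horsepower = 745.69987 W, so 3.454 horsepower = 3.454 * 745.69987 = 2575.6474 W. 2575.6474 W = 2575.6474 watt ≈ 2576 watt (4 s.f.). Final answer: 2576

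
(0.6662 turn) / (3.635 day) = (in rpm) 0.0001273. Check: 1 turn = 6.2831853 rad, so 0.6662 turn = 0.6662 * 6.2831853 = 4.1858581 rad. 1 day = 86400 s, so 3.635 day = 3.635 * 86400 = 314064 s. Combine: 4.1858581 rad / 314064 s = 1.3328042e-05 rad/s. 1 rpm = 0.10471976 rad/s, so 1.3328042e-05 rad/s = 1.3328042e-05 / 0.10471976 = 0.00012727342 rpm ≈ 0.0001273 rpm (4 s.f.).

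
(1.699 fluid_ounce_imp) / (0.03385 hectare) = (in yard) 1 fluid_ounce_imp = 2.8413063e-05 m^3, so 1.699 fluid_ounce_imp = 1.699 * 2.8413063e-05 = 4.8273793e-05 m^3. 1 hectare = 10000 m^2, so 0.03385 hectare = 0.03385 * 10000 = 338.5 m^2. Combine: 4.8273793e-05 m^3 / 338.5 m^2 = 1.4261091e-07 m. 1 yard = 0.9144 m, so 1.4261091e-07 m = 1.4261091e-07 / 0.9144 = 1.5596119e-07 yard ≈ 1.56e-07 yard (4 s.f.). Final answer: 1.56e-07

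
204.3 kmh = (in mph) 1 kmh = 0.27777778 m/s, so 204.3 kmh = 204.3 * 0.27777778 = 56.75 m/s. 1 mph = 0.44704 m/s, so 56.75 m/s = 56.75 / 0.44704 = 126.94613 mph ≈ 126.9 mph (4 s.f.). Final answer: 126.9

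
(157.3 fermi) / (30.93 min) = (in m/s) 1 fermi = 1e-15 m, so 157.3 fermi = 157.3 * 1e-15 = 1.573e-13 m. 1 min = 60 s, so 30.93 min = 30.93 * 60 = 1855.8 s. Combine: 1.573e-13 m / 1855.8 s = 8.4761289e-17 m/s. Result: 8.4761289e-17 m/s ≈ 8.476e-17 m/s (4 s.f.). Final answer: 8.476e-17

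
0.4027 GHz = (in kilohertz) 1 GHz = 1e+09 Hz, so 0.4027 GHz = 0.4027 * 1e+09 = 4.027e+08 Hz. 1 kilohertz = 1000 Hz, so 4.027e+08 Hz = 4.027e+08 / 1000 = 402700 kilohertz ≈ 4.027e+05 kilohertz (4 s.f.). Final answer: 4.027e+05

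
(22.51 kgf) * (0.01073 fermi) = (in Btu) 1 kgf = 9.80665 N, so 22.51 kgf = 22.51 * 9.80665 = 220.74769 N. 1 fermi = 1e-15 m, so 0.01073 fermi = 0.01073 * 1e-15 = 1.073e-17 m. Combine: 220.74769 N * 1.073e-17 m = 2.3686227e-15 J. 1 Btu = 1055.0559 J, so 2.3686227e-15 J = 2.3686227e-15 / 1055.0559 = 2.2450212e-18 Btu ≈ 2.245e-18 Btu (4 s.f.). Final answer: 2.245e-18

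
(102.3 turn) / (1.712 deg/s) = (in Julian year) 1 turn = 6.2831853 rad, so 102.3 turn = 102.3 * 6.2831853 = 642.76986 rad. 1 deg/s = 0.017453293 rad/s, so 1.712 deg/s = 1.712 * 0.017453293 = 0.029880037 rad/s. Combine: 642.76986 rad / 0.029880037 rad/s = 21511.682 s. 1 Julian year = 31557600 s, so 21511.682 s = 21511.682 / 31557600 = 0.00068166408 Julian year ≈ 0.0006817 Julian year (4 s.f.). Final answer: 0.0006817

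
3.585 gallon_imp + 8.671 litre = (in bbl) 0.157. Check: 1 gallon_imp = 0.00454609 m^3, so 3.585 gallon_imp = 3.585 * 0.00454609 = 0.016297733 m^3. 1 litre = 0.001 m^3, so 8.671 litre = 8.671 * 0.001 = 0.008671 m^3. Sum: 0.016297733 + 0.008671 = 0.024968733 m^3. 1 bbl = 0.15898729 m^3, so 0.024968733 m^3 = 0.024968733 / 0.15898729 = 0.1570486 bbl ≈ 0.157 bbl (4 s.f.).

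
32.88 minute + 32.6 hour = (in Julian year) 0.003781. Check: 1 minute = 60 s, so 32.88 minute = 32.88 * 60 = 1972.8 s. 1 hour = 3600 s, so 32.6 hour = 32.6 * 3600 = 117360 s. Sum: 1972.8 + 117360 = 119332.8 s. 1 Julian year = 31557600 s, so 119332.8 s = 119332.8 / 31557600 = 0.0037814282 Julian year ≈ 0.003781 Julian year (4 s.f.).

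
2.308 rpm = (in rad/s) 1 rpm = 0.10471976 rad/s, so 2.308 rpm = 2.308 * 0.10471976 = 0.24169319 rad/s. Result: 0.24169319 rad/s ≈ 0.2417 rad/s (4 s.f.). Final answer: 0.2417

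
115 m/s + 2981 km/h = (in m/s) 115 m/s is already in m/s. 1 km/h = 0.27777778 m/s, so 2981 km/h = 2981 * 0.27777778 = 828.05556 m/s. Sum: 115 + 828.05556 = 943.05556 m/s. Result: 943.05556 m/s ≈ 943.1 m/s (4 s.f.). Final answer: 943.1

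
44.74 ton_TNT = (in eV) 1 ton_TNT = 4.184e+09 J, so 44.74 ton_TNT = 44.74 * 4.184e+09 = 1.8719216e+11 J. 1 eV = 1.6021766e-19 J, so 1.8719216e+11 J = 1.8719216e+11 / 1.6021766e-19 = 1.1683616e+30 eV ≈ 1.168e+30 eV (4 s.f.). Final answer: 1.168e+30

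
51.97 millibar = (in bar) 1 millibar = 100 Pa, so 51.97 millibar = 51.97 * 100 = 5197 Pa. 1 bar = 100000 Pa, so 5197 Pa = 5197 / 100000 = 0.05197 bar. Final answer: 0.05197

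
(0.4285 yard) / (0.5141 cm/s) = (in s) 76.21. Check: 1 yard = 0.9144 m, so 0.4285 yard = 0.4285 * 0.9144 = 0.3918204 m. 1 cm/s = 0.01 m/s, so 0.5141 cm/s = 0.5141 * 0.01 = 0.005141 m/s. Combine: 0.3918204 m / 0.005141 m/s = 76.214822 s. Result: 76.214822 s ≈ 76.21 s (4 s.f.).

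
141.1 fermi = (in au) 1 fermi = 1e-15 m, so 141.1 fermi = 141.1 * 1e-15 = 1.411e-13 m. 1 au = 1.4959787e+11 m, so 1.411e-13 m = 1.411e-13 / 1.4959787e+11 = 9.4319524e-25 au ≈ 9.432e-25 au (4 s.f.). Final answer: 9.432e-25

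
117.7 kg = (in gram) 1 gram = 0.001 kg, so 117.7 kg = 117.7 / 0.001 = 117700 gram ≈ 1.177e+05 gram (4 s.f.). Final answer: 1.177e+05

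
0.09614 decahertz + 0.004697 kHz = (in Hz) 5.658. Check: 1 decahertz = 10 Hz, so 0.09614 decahertz = 0.09614 * 10 = 0.9614 Hz. 1 kHz = 1000 Hz, so 0.004697 kHz = 0.004697 * 1000 = 4.697 Hz. Sum: 0.9614 + 4.697 = 5.6584 Hz. Result: 5.6584 Hz ≈ 5.658 Hz (4 s.f.).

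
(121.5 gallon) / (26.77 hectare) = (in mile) 1 gallon = 0.0037854118 m^3, so 121.5 gallon = 121.5 * 0.0037854118 = 0.45992753 m^3. 1 hectare = 10000 m^2, so 26.77 hectare = 26.77 * 10000 = 267700 m^2. Combine: 0.45992753 m^3 / 267700 m^2 = 1.7180707e-06 m. 1 mile = 1609.344 m, so 1.7180707e-06 m = 1.7180707e-06 / 1609.344 = 1.0675597e-09 mile ≈ 1.068e-09 mile (4 s.f.). Final answer: 1.068e-09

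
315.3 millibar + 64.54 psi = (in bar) 1 millibar = 100 Pa, so 315.3 millibar = 315.3 * 100 = 31530 Pa. 1 psi = 6894.7573 Pa, so 64.54 psi = 64.54 * 6894.7573 = 444987.64 Pa. Sum: 31530 + 444987.64 = 476517.64 Pa. 1 bar = 100000 Pa, so 476517.64 Pa = 476517.64 / 100000 = 4.7651764 bar ≈ 4.765 bar (4 s.f.). Final answer: 4.765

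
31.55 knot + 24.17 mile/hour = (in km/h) 97.33. Check: 1 knot = 0.51444444 m/s, so 31.55 knot = 31.55 * 0.51444444 = 16.230722 m/s. 1 mile/hour = 0.44704 m/s, so 24.17 mile/hour = 24.17 * 0.44704 = 10.804957 m/s. Sum: 16.230722 + 10.804957 = 27.035679 m/s. 1 km/h = 0.27777778 m/s, so 27.035679 m/s = 27.035679 / 0.27777778 = 97.328444 km/h ≈ 97.33 km/h (4 s.f.).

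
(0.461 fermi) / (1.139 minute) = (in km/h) 1 fermi = 1e-15 m, so 0.461 fermi = 0.461 * 1e-15 = 4.61e-16 m. 1 minute = 60 s, so 1.139 minute = 1.139 * 60 = 68.34 s. Combine: 4.61e-16 m / 68.34 s = 6.7456833e-18 m/s. 1 km/h = 0.27777778 m/s, so 6.7456833e-18 m/s = 6.7456833e-18 / 0.27777778 = 2.428446e-17 km/h ≈ 2.428e-17 km/h (4 s.f.). Final answer: 2.428e-17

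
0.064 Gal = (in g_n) 6.526e-05. Check: 1 Gal = 0.01 m/s^2, so 0.064 Gal = 0.064 * 0.01 = 0.00064 m/s^2. 1 g_n = 9.80665 m/s^2, so 0.00064 m/s^2 = 0.00064 / 9.80665 = 6.5261838e-05 g_n ≈ 6.526e-05 g_n (4 s.f.).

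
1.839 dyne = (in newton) 1.839e-05. Check: 1 dyne = 1e-05 N, so 1.839 dyne = 1.839 * 1e-05 = 1.839e-05 N. 1.839e-05 N = 1.839e-05 newton.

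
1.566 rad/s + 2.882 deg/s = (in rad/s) 1.616. Check: 1.566 rad/s is already in rad/s. 1 deg/s = 0.017453293 rad/s, so 2.882 deg/s = 2.882 * 0.017453293 = 0.050300389 rad/s. Sum: 1.566 + 0.050300389 = 1.6163004 rad/s. Result: 1.6163004 rad/s ≈ 1.616 rad/s (4 s.f.).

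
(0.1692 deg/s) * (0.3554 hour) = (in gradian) 240.5. Check: 1 deg/s = 0.017453293 rad/s, so 0.1692 deg/s = 0.1692 * 0.017453293 = 0.0029530971 rad/s. 1 hour = 3600 s, so 0.3554 hour = 0.3554 * 3600 = 1279.44 s. Combine: 0.0029530971 rad/s * 1279.44 s = 3.7783105 rad. 1 gradian = 0.015707963 rad, so 3.7783105 rad = 3.7783105 / 0.015707963 = 240.53472 gradian ≈ 240.5 gradian (4 s.f.).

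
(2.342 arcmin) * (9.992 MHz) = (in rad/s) 1 arcmin = 0.00029088821 rad, so 2.342 arcmin = 2.342 * 0.00029088821 = 0.00068126018 rad. 1 MHz = 1000000 Hz, so 9.992 MHz = 9.992 * 1000000 = 9992000 Hz. Combine: 0.00068126018 rad * 9992000 Hz = 6807.1518 rad/s. Result: 6807.1518 rad/s ≈ 6807 rad/s (4 s.f.). Final answer: 6807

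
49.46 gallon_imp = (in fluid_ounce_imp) 7914. Check: 1 gallon_imp = 0.00454609 m^3, so 49.46 gallon_imp = 49.46 * 0.00454609 = 0.22484961 m^3. 1 fluid_ounce_imp = 2.8413063e-05 m^3, so 0.22484961 m^3 = 0.22484961 / 2.8413063e-05 = 7913.6 fluid_ounce_imp ≈ 7914 fluid_ounce_imp (4 s.f.).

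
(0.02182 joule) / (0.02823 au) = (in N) 5.167e-12. Check: 0.02182 joule = 0.02182 J. 1 au = 1.4959787e+11 m, so 0.02823 au = 0.02823 * 1.4959787e+11 = 4.2231479e+09 m. Combine: 0.02182 J / 4.2231479e+09 m = 5.166762e-12 N. Result: 5.166762e-12 N ≈ 5.167e-12 N (4 s.f.).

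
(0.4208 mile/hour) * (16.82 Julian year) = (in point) 1 mile/hour = 0.44704 m/s, so 0.4208 mile/hour = 0.4208 * 0.44704 = 0.18811443 m/s. 1 Julian year = 31557600 s, so 16.82 Julian year = 16.82 * 31557600 = 5.3079883e+08 s. Combine: 0.18811443 m/s * 5.3079883e+08 s = 99850921 m. 1 point = 0.00035277778 m, so 99850921 m = 99850921 / 0.00035277778 = 2.8304198e+11 point ≈ 2.83e+11 point (4 s.f.). Final answer: 2.83e+11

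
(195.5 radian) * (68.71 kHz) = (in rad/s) 195.5 radian = 195.5 rad. 1 kHz = 1000 Hz, so 68.71 kHz = 68.71 * 1000 = 68710 Hz. Combine: 195.5 rad * 68710 Hz = 13432805 rad/s. Result: 13432805 rad/s ≈ 1.343e+07 rad/s (4 s.f.). Final answer: 1.343e+07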